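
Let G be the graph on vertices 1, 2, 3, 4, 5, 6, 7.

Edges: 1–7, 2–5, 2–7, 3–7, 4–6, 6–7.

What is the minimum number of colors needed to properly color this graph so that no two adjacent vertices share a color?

2

2 and 7 are adjacent, so at least 2 colors are needed.
A valid assignment using 2 colors: 1=blue, 2=blue, 3=blue, 4=red, 5=red, 6=blue, 7=red. Every edge joins two different colors.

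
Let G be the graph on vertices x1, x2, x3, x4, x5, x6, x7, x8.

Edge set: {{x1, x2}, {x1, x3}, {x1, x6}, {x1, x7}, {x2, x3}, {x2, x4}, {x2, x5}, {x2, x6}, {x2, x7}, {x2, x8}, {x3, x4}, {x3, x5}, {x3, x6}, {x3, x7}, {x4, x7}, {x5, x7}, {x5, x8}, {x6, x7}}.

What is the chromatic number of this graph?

x1, x2, x3, x6, x7 are mutually adjacent (a clique of size 5), so at least 5 colors are needed.
5 colors suffice: x1=Y, x2=R, x3=B, x4=Y, x5=Y, x6=P, x7=G, x8=B. No two adjacent vertices share a color.

5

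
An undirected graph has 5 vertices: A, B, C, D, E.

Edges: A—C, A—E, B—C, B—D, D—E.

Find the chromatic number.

3

The cycle A-E-D-B-C-A has odd length 5, so it cannot be 2-colored; at least 3 colors are needed.
3 colors suffice: color 1 → {A, D}; color 2 → {C, E}; color 3 → {B}. Each edge has distinct colors on its endpoints.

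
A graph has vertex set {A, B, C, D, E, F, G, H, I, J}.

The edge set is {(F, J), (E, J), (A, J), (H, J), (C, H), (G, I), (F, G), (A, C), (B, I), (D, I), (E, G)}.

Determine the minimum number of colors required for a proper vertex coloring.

2

B and I are adjacent, so at least 2 colors are needed.
2 colors suffice: color 1 → {B, C, D, G, J}; color 2 → {A, E, F, H, I}. Each edge has distinct colors on its endpoints.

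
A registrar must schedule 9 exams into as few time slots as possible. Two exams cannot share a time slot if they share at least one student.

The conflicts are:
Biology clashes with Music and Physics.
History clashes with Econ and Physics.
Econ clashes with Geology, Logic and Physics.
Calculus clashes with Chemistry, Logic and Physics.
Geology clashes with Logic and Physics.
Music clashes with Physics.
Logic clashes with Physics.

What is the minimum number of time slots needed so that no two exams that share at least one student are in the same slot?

4

Econ, Geology, Logic, Physics pairwise conflict, so at least 4 time slots are needed.
4 time slots suffice: Biology=3, History=2, Econ=3, Calculus=3, Geology=4, Chemistry=1, Music=2, Logic=2, Physics=1. Every pair that conflicts lands in different time slots.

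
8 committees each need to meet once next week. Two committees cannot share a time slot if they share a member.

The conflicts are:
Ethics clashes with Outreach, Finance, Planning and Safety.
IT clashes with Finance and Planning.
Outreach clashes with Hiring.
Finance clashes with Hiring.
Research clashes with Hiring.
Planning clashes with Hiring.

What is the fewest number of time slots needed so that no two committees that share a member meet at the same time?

2

Ethics and Planning conflict, so at least 2 time slots are needed.
2 time slots suffice: Ethics=1, IT=1, Outreach=2, Finance=2, Research=2, Planning=2, Safety=2, Hiring=1. No two conflicting committees share a time slot.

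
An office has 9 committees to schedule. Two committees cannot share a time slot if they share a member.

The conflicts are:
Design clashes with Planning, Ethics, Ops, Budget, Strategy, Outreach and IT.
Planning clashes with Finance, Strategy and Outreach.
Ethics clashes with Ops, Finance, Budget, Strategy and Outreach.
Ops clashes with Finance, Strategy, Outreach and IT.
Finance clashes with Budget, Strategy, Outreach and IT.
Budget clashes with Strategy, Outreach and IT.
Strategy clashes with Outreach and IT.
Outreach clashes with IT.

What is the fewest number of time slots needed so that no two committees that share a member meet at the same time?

5

Ethics, Finance, Budget, Strategy, Outreach all conflict with each other, so at least 5 time slots are needed.
A valid assignment using 5 time slots: Design=3, Planning=4, Ethics=5, Ops=4, Finance=3, Budget=4, Strategy=2, Outreach=1, IT=5. Every pair that conflicts lands in different time slots.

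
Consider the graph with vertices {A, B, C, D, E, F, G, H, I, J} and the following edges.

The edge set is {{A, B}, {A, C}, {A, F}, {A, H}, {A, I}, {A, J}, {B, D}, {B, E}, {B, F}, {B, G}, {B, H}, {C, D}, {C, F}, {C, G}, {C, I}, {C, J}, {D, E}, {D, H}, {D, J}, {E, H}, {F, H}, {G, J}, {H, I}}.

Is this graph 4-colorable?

The chromatic number is 4. B, D, E, H are mutually adjacent (a clique of size 4), so at least 4 colors are needed.
4 colors suffice: color red → {C, H}; color blue → {B, I, J}; color green → {A, D, G}; color yellow → {E, F}.
That is already a proper 4-coloring.

Yes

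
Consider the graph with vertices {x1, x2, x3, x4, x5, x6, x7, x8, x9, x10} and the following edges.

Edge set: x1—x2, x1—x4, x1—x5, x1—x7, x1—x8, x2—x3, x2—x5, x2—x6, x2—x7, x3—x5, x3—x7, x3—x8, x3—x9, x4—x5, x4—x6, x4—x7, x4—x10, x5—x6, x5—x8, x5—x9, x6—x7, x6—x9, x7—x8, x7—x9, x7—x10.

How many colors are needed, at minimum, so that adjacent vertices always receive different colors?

3

x4, x7, x10 are pairwise adjacent, so at least 3 colors are needed.
A valid assignment using 3 colors: x1=blue, x2=green, x3=blue, x4=green, x5=red, x6=blue, x7=red, x8=green, x9=green, x10=blue. Each edge has distinct colors on its endpoints.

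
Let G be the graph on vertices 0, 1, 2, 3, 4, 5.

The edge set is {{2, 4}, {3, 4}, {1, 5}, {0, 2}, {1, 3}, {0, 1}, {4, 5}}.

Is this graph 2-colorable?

No

The cycle 5-4-2-0-1-5 has odd length 5, so it cannot be 2-colored; at least 3 colors are needed.
So 2 colors are not enough.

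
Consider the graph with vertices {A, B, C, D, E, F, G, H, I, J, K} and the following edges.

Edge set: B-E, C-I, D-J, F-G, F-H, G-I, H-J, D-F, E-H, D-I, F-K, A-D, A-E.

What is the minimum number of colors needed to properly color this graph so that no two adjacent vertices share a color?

The cycle H-J-D-A-E-H has odd length 5, so it cannot be 2-colored; at least 3 colors are needed.
One proper 3-coloring: A=3, B=1, C=1, D=1, E=2, F=2, G=1, H=1, I=2, J=2, K=1. Every edge joins two different colors.

3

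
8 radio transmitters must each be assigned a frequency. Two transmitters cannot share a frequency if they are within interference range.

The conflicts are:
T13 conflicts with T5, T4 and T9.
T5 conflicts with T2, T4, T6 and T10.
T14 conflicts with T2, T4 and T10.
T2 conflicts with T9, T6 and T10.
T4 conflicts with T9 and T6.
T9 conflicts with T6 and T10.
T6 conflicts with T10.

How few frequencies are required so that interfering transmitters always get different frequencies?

4

T5, T2, T6, T10 are mutually in conflict, so at least 4 frequencies are needed.
Using 4 frequencies: T13=3, T5=1, T14=1, T2=4, T4=2, T9=1, T6=3, T10=2. Each listed conflict is separated.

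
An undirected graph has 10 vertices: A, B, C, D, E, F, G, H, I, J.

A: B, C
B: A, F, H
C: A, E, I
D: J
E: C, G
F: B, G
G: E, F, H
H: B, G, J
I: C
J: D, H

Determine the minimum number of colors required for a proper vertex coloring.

A and B are adjacent, so at least 2 colors are needed.
2 colors suffice: color 1 → {B, C, G, J}; color 2 → {A, D, E, F, H, I}. No two adjacent vertices share a color.

2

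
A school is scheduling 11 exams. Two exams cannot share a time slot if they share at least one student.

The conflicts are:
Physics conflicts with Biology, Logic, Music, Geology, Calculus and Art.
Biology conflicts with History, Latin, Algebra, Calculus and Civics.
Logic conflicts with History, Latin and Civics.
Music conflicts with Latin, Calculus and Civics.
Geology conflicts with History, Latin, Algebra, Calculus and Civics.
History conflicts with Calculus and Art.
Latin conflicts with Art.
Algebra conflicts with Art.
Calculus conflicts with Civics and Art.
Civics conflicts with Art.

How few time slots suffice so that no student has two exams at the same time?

Physics, Biology, Calculus all conflict with each other, so at least 3 time slots are needed.
A valid assignment using 3 time slots: Physics=3, Biology=2, Logic=2, Music=2, Geology=2, History=3, Latin=1, Algebra=1, Calculus=1, Civics=3, Art=2. Each listed conflict is separated.

3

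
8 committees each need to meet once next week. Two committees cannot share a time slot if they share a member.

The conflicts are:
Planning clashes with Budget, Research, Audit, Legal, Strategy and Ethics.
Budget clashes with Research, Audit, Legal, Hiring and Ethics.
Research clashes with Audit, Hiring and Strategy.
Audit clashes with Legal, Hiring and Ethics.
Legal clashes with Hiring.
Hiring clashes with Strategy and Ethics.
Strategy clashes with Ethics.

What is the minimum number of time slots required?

Planning, Budget, Audit, Ethics all conflict with each other, so at least 4 time slots are needed.
Using 4 time slots: Planning=2, Budget=1, Research=4, Audit=3, Legal=4, Hiring=2, Strategy=1, Ethics=4. Each listed conflict is separated.

4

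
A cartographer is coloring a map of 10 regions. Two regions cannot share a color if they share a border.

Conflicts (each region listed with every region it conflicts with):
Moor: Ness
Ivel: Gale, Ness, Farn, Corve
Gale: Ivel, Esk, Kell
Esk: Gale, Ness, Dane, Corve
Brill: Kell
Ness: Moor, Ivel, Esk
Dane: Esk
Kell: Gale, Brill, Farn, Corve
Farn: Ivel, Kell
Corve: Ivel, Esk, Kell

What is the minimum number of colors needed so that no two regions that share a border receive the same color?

Brill and Kell conflict, so at least 2 colors are needed.
2 colors suffice: color 1 → {Moor, Ivel, Esk, Kell}; color 2 → {Gale, Brill, Ness, Dane, Farn, Corve}. No two conflicting regions share a color.

2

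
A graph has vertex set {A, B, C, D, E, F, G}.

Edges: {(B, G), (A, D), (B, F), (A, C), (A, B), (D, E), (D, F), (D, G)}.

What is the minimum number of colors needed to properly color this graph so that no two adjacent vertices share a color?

2

B and F are adjacent, so at least 2 colors are needed.
A valid assignment using 2 colors: A=2, B=1, C=1, D=1, E=2, F=2, G=2. Every edge joins two different colors.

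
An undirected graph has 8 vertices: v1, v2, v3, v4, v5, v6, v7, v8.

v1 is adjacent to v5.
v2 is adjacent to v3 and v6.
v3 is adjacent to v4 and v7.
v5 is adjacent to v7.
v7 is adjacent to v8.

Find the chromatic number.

v1 and v5 are adjacent, so at least 2 colors are needed.
2 colors suffice: color 1 → {v1, v2, v4, v7}; color 2 → {v3, v5, v6, v8}. Every edge joins two different colors.

2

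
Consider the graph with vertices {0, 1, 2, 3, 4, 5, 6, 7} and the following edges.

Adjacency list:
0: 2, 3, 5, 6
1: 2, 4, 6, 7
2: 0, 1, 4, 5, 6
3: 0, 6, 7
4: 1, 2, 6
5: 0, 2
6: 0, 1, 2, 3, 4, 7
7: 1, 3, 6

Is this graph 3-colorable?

No

1, 2, 4, 6 are mutually adjacent (a clique of size 4), so at least 4 colors are needed.
So 3 colors are not enough.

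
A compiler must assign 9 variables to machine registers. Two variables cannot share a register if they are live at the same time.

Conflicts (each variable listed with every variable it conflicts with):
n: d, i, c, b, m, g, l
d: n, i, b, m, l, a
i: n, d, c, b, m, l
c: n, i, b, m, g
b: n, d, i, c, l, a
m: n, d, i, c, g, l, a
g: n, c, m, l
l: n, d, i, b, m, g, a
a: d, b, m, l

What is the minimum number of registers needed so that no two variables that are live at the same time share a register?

5

n, d, i, b, l pairwise conflict, so at least 5 registers are needed.
5 registers suffice: register 1 → {c, l}; register 2 → {b, m}; register 3 → {n, a}; register 4 → {d, g}; register 5 → {i}. Every pair that conflicts lands in different registers.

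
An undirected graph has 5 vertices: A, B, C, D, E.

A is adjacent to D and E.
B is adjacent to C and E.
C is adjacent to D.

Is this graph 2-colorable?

The cycle E-A-D-C-B-E has odd length 5, so it cannot be 2-colored; at least 3 colors are needed.
So 2 colors are not enough.

No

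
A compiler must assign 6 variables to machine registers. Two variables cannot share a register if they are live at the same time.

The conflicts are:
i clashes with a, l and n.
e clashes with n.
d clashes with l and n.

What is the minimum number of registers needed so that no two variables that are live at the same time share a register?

d and l conflict, so at least 2 registers are needed.
2 registers suffice: register 1 → {a, l, n}; register 2 → {i, e, d}. Each listed conflict is separated.

2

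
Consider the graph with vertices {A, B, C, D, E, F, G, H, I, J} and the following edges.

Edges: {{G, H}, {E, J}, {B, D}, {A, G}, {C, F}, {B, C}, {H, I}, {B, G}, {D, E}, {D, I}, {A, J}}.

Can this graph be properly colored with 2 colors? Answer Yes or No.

The cycle H-I-D-B-G-H has odd length 5, so it cannot be 2-colored; at least 3 colors are needed.
So 2 colors are not enough.

No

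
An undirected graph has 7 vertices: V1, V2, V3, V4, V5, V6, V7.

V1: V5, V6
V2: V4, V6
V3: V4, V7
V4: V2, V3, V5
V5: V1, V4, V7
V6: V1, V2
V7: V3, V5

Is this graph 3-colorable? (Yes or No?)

The chromatic number is 3. The cycle V6-V1-V5-V4-V2-V6 has odd length 5, so it cannot be 2-colored; at least 3 colors are needed.
One proper 3-coloring: V1=B, V2=G, V3=R, V4=B, V5=R, V6=R, V7=B.
That is already a proper 3-coloring.

Yes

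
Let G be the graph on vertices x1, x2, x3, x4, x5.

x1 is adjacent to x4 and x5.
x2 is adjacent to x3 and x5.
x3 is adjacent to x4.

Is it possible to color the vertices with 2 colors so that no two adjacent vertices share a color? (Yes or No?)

No

The cycle x5-x1-x4-x3-x2-x5 has odd length 5, so it cannot be 2-colored; at least 3 colors are needed.
So 2 colors are not enough.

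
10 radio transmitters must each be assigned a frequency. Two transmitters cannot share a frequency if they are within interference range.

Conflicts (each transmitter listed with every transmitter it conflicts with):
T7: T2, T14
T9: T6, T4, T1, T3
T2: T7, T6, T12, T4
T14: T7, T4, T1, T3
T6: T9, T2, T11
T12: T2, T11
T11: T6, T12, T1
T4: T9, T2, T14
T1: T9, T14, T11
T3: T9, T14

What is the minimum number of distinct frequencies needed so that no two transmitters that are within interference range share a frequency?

T9 and T4 conflict, so at least 2 frequencies are needed.
Using 2 frequencies: T7=2, T9=1, T2=1, T14=1, T6=2, T12=2, T11=1, T4=2, T1=2, T3=2. Each listed conflict is separated.

2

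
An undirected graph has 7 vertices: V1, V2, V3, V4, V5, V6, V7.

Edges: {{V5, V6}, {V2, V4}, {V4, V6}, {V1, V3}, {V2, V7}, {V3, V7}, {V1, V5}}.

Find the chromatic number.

3

The cycle V7-V3-V1-V5-V6-V4-V2-V7 has odd length 7, so it cannot be 2-colored; at least 3 colors are needed.
A valid assignment using 3 colors: V1=2, V2=2, V3=1, V4=1, V5=1, V6=2, V7=3. Each edge has distinct colors on its endpoints.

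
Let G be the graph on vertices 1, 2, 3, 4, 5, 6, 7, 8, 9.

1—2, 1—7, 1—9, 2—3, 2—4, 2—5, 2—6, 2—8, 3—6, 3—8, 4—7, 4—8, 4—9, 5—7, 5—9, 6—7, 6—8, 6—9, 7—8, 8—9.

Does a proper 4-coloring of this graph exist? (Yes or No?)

The chromatic number is 4. 2, 3, 6, 8 are pairwise adjacent (a clique of size 4), so at least 4 colors are needed.
4 colors suffice: color a → {2, 7, 9}; color b → {1, 5, 8}; color c → {4, 6}; color d → {3}.
That is already a proper 4-coloring.

Yes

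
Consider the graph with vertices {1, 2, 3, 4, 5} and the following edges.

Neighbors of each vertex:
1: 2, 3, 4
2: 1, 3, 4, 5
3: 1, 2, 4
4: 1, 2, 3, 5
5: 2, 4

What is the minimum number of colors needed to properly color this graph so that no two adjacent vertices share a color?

4

1, 2, 3, 4 are mutually adjacent (a clique of size 4), so at least 4 colors are needed.
4 colors suffice: 1=green, 2=blue, 3=yellow, 4=red, 5=green. No two adjacent vertices share a color.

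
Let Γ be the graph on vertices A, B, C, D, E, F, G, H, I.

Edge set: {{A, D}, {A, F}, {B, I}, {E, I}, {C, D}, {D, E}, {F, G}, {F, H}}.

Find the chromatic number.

2

A and D are adjacent, so at least 2 colors are needed.
2 colors suffice: color red → {D, F, I}; color blue → {A, B, C, E, G, H}. Each edge has distinct colors on its endpoints.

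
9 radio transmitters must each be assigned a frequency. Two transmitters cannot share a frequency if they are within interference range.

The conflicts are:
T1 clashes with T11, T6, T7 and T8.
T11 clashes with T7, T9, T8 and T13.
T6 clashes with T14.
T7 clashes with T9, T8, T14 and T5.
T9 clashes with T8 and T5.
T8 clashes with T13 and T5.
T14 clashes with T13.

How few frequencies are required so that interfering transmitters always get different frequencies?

T7, T9, T8, T5 all conflict with each other, so at least 4 frequencies are needed.
Using 4 frequencies: T1=4, T11=3, T6=1, T7=1, T9=4, T8=2, T14=2, T13=1, T5=3. No two conflicting transmitters share a frequency.

4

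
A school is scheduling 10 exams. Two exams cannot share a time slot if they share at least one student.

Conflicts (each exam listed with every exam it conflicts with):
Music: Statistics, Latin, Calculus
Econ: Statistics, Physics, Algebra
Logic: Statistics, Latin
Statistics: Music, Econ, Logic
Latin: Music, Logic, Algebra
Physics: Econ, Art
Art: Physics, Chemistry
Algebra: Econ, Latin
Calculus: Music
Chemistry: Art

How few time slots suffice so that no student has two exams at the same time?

The cycle Algebra-Latin-Logic-Statistics-Econ-Algebra has odd length 5, so it cannot be 2-colored; at least 3 time slots are needed.
3 time slots suffice: Music=2, Econ=2, Logic=2, Statistics=1, Latin=1, Physics=1, Art=2, Algebra=3, Calculus=1, Chemistry=1. Each listed conflict is separated.

3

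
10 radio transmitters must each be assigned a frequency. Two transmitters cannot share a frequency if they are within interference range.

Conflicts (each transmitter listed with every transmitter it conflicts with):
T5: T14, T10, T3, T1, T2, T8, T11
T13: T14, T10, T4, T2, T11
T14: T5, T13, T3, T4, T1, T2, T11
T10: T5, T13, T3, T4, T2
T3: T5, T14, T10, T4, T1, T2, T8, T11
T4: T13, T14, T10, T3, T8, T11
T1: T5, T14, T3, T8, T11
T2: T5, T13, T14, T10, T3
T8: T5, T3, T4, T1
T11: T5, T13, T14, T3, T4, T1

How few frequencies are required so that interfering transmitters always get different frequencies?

T5, T14, T3, T1, T11 are mutually in conflict, so at least 5 frequencies are needed.
5 frequencies suffice: frequency 1 → {T13, T3}; frequency 2 → {T5, T4}; frequency 3 → {T14, T10, T8}; frequency 4 → {T2, T11}; frequency 5 → {T1}. Every pair that conflicts lands in different frequencies.

5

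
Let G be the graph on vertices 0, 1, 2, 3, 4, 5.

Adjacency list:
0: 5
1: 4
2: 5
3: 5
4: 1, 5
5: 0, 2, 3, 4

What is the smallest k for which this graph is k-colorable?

2

3 and 5 are adjacent, so at least 2 colors are needed.
A valid assignment using 2 colors: 0=blue, 1=red, 2=blue, 3=blue, 4=blue, 5=red. No two adjacent vertices share a color.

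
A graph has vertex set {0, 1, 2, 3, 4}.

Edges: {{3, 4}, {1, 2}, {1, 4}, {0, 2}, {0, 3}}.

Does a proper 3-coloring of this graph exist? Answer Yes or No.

The chromatic number is 3. The cycle 1-2-0-3-4-1 has odd length 5, so it cannot be 2-colored; at least 3 colors are needed.
3 colors suffice: color a → {0, 1}; color b → {2, 4}; color c → {3}.
That is already a proper 3-coloring.

Yes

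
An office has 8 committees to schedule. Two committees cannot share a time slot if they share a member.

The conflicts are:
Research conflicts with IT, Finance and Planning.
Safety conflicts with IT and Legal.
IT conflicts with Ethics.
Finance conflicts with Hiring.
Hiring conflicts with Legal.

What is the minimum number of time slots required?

2

Finance and Hiring conflict, so at least 2 time slots are needed.
2 time slots suffice: time slot 1 → {Research, Safety, Ethics, Hiring}; time slot 2 → {IT, Finance, Planning, Legal}. Every pair that conflicts lands in different time slots.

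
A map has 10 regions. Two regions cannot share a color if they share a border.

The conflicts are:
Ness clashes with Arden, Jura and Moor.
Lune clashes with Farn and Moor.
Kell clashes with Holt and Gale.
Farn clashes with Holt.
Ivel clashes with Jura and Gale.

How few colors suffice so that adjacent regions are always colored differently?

The cycle Moor-Lune-Farn-Holt-Kell-Gale-Ivel-Jura-Ness-Moor has odd length 9, so it cannot be 2-colored; at least 3 colors are needed.
3 colors suffice: color 1 → {Ness, Kell, Farn, Ivel}; color 2 → {Arden, Jura, Moor, Holt, Gale}; color 3 → {Lune}. Each listed conflict is separated.

3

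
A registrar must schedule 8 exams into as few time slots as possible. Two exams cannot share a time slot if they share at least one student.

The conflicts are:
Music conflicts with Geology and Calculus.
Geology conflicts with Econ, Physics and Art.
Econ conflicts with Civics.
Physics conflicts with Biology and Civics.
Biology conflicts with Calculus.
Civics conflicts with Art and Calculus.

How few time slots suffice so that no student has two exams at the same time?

3

The cycle Geology-Physics-Biology-Calculus-Music-Geology has odd length 5, so it cannot be 2-colored; at least 3 time slots are needed.
3 time slots suffice: Music=3, Geology=1, Econ=2, Physics=2, Biology=1, Civics=1, Art=2, Calculus=2. No two conflicting exams share a time slot.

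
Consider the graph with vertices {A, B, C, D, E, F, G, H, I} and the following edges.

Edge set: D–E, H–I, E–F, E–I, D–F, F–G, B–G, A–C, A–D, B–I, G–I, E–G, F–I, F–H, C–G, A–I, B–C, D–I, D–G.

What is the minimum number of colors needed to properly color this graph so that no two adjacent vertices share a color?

5

D, E, F, G, I are mutually adjacent (a clique of size 5), so at least 5 colors are needed.
5 colors suffice: color 1 → {C, I}; color 2 → {A, G, H}; color 3 → {B, D}; color 4 → {F}; color 5 → {E}. Every edge joins two different colors.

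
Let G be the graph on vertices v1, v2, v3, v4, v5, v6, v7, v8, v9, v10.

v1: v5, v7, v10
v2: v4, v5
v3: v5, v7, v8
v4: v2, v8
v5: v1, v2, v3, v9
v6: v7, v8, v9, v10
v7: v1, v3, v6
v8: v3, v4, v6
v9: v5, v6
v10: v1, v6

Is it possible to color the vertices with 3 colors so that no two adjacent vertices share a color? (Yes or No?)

The chromatic number is 3. The cycle v9-v5-v3-v7-v6-v9 has odd length 5, so it cannot be 2-colored; at least 3 colors are needed.
One proper 3-coloring: v1=2, v2=2, v3=2, v4=1, v5=1, v6=1, v7=3, v8=3, v9=2, v10=3.
That is already a proper 3-coloring.

Yes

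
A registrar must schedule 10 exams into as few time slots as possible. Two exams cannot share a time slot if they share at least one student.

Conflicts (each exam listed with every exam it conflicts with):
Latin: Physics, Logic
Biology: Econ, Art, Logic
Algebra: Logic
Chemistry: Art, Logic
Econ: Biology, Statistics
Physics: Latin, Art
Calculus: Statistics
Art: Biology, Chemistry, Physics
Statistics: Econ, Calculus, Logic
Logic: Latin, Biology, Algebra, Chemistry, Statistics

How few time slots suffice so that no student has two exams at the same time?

3

The cycle Logic-Latin-Physics-Art-Biology-Logic has odd length 5, so it cannot be 2-colored; at least 3 time slots are needed.
3 time slots suffice: time slot 1 → {Econ, Calculus, Art, Logic}; time slot 2 → {Biology, Algebra, Chemistry, Physics, Statistics}; time slot 3 → {Latin}. No two conflicting exams share a time slot.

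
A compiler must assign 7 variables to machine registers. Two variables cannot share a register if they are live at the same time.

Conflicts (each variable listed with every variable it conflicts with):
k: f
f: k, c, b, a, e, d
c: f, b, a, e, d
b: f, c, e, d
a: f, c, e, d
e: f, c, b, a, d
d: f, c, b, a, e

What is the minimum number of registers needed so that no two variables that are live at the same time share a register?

5

f, c, a, e, d are mutually in conflict, so at least 5 registers are needed.
Using 5 registers: k=2, f=1, c=3, b=5, a=5, e=4, d=2. No two conflicting variables share a register.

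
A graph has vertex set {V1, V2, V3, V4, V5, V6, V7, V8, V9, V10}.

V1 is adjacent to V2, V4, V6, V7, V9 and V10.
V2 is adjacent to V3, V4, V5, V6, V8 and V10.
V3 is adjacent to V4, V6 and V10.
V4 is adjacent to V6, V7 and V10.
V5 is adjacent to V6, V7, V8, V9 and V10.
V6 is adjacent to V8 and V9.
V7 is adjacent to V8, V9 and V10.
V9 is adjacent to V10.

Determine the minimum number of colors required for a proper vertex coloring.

V5, V7, V9, V10 form a clique, so at least 4 colors are needed.
4 colors suffice: color 1 → {V2, V7}; color 2 → {V6, V10}; color 3 → {V4, V8, V9}; color 4 → {V1, V3, V5}. Every edge joins two different colors.

4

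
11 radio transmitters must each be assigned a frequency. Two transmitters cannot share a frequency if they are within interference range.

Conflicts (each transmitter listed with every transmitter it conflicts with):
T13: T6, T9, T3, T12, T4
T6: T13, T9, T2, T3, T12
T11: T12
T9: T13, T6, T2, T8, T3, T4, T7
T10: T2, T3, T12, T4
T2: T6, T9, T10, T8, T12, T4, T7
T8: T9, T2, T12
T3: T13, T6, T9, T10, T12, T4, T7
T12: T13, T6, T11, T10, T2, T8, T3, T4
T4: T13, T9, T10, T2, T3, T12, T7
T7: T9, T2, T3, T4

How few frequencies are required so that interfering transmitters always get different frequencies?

T13, T6, T3, T12 all conflict with each other, so at least 4 frequencies are needed.
4 frequencies suffice: frequency 1 → {T9, T12}; frequency 2 → {T11, T2, T3}; frequency 3 → {T6, T8, T4}; frequency 4 → {T13, T10, T7}. Each listed conflict is separated.

4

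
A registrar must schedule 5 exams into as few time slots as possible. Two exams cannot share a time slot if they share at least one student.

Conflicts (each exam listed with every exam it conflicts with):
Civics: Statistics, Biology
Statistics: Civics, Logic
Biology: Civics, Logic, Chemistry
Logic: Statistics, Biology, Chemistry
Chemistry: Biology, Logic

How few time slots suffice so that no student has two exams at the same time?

3

Biology, Logic, Chemistry are mutually in conflict, so at least 3 time slots are needed.
A valid assignment using 3 time slots: Civics=1, Statistics=2, Biology=2, Logic=1, Chemistry=3. Each listed conflict is separated.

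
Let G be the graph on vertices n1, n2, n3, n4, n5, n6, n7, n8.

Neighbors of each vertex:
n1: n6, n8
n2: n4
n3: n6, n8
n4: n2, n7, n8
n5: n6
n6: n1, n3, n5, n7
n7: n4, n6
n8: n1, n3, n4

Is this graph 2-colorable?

No

The cycle n3-n8-n4-n7-n6-n3 has odd length 5, so it cannot be 2-colored; at least 3 colors are needed.
So 2 colors are not enough.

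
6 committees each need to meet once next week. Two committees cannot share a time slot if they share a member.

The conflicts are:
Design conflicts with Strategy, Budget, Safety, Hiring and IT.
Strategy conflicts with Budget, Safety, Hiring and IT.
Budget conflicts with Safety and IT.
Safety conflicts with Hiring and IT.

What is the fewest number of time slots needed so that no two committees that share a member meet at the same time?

5

Design, Strategy, Budget, Safety, IT all conflict with each other, so at least 5 time slots are needed.
5 time slots suffice: time slot 1 → {Strategy}; time slot 2 → {Safety}; time slot 3 → {Design}; time slot 4 → {Budget, Hiring}; time slot 5 → {IT}. No two conflicting committees share a time slot.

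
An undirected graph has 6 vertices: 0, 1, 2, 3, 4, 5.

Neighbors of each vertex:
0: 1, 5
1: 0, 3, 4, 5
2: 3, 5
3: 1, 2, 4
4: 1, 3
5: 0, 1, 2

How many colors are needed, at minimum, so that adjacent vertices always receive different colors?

3

0, 1, 5 form a triangle, so at least 3 colors are needed.
One proper 3-coloring: 0=green, 1=red, 2=red, 3=blue, 4=green, 5=blue. Each edge has distinct colors on its endpoints.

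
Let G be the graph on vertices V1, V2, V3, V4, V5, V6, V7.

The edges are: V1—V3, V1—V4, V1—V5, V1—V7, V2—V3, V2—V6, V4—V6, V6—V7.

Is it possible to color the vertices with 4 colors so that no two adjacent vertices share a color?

Yes

The chromatic number is 3. The cycle V1-V3-V2-V6-V7-V1 has odd length 5, so it cannot be 2-colored; at least 3 colors are needed.
A valid assignment using 3 colors: V1=R, V2=B, V3=G, V4=B, V5=B, V6=R, V7=B.
Since 4 ≥ 3, a proper 4-coloring certainly exists.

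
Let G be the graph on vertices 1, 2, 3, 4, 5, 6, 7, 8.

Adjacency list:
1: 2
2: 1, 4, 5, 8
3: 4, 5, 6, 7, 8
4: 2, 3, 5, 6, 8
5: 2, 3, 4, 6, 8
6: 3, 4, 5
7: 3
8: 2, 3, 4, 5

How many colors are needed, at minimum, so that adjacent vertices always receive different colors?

4

2, 4, 5, 8 are mutually adjacent (a clique of size 4), so at least 4 colors are needed.
One proper 4-coloring: 1=blue, 2=red, 3=red, 4=blue, 5=green, 6=yellow, 7=blue, 8=yellow. Every edge joins two different colors.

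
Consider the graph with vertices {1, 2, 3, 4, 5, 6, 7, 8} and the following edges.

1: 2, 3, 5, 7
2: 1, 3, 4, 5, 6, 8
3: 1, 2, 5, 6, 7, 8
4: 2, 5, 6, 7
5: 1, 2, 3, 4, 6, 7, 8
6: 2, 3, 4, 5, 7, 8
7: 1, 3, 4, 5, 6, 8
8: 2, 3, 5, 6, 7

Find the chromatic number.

3, 5, 6, 7, 8 are mutually adjacent (a clique of size 5), so at least 5 colors are needed.
One proper 5-coloring: 1=b, 2=c, 3=d, 4=d, 5=a, 6=b, 7=c, 8=e. No two adjacent vertices share a color.

5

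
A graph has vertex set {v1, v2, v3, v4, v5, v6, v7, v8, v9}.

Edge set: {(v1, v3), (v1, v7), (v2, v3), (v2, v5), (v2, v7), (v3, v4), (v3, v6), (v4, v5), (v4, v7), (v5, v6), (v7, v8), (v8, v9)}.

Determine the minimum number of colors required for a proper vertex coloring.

v5 and v6 are adjacent, so at least 2 colors are needed.
One proper 2-coloring: v1=2, v2=2, v3=1, v4=2, v5=1, v6=2, v7=1, v8=2, v9=1. Each edge has distinct colors on its endpoints.

2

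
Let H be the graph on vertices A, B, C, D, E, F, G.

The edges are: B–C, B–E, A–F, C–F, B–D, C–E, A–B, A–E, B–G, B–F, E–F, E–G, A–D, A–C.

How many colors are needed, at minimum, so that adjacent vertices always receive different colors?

A, B, C, E, F are mutually adjacent (a clique of size 5), so at least 5 colors are needed.
5 colors suffice: color red → {B}; color blue → {A, G}; color green → {D, E}; color yellow → {C}; color purple → {F}. No two adjacent vertices share a color.

5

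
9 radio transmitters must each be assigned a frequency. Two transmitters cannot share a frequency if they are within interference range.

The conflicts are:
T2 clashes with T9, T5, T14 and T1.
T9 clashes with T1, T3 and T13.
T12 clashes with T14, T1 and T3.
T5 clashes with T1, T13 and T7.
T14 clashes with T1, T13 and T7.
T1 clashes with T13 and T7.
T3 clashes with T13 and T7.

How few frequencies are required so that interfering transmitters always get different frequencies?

3

T5, T1, T7 pairwise conflict, so at least 3 frequencies are needed.
3 frequencies suffice: frequency 1 → {T1, T3}; frequency 2 → {T2, T12, T13, T7}; frequency 3 → {T9, T5, T14}. Every pair that conflicts lands in different frequencies.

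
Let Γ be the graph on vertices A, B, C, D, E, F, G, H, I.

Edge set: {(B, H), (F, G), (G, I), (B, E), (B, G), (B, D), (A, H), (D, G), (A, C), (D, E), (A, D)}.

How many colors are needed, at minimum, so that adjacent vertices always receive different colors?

B, D, E are pairwise adjacent, so at least 3 colors are needed.
A valid assignment using 3 colors: A=1, B=1, C=2, D=3, E=2, F=1, G=2, H=2, I=1. No two adjacent vertices share a color.

3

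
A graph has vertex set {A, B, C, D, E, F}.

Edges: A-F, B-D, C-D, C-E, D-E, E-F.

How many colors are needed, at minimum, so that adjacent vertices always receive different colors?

C, D, E are mutually adjacent, so at least 3 colors are needed.
One proper 3-coloring: A=2, B=2, C=3, D=1, E=2, F=1. Each edge has distinct colors on its endpoints.

3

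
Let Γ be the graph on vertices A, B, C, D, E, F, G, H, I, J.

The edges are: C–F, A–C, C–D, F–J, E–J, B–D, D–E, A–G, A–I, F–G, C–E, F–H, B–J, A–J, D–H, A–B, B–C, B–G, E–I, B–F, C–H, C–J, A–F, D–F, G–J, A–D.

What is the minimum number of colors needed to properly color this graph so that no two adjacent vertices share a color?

5

A, B, F, G, J form a clique, so at least 5 colors are needed.
5 colors suffice: color red → {A, E, H}; color blue → {F, I}; color green → {C, G}; color yellow → {D, J}; color purple → {B}. Every edge joins two different colors.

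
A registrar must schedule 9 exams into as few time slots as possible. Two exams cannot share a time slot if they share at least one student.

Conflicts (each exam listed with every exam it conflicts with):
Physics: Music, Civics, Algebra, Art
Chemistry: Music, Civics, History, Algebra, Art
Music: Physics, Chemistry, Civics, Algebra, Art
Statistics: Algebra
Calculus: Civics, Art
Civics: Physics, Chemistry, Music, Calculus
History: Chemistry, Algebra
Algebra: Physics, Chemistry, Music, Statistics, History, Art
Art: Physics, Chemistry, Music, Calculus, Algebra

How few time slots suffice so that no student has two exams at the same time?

Chemistry, Music, Algebra, Art pairwise conflict, so at least 4 time slots are needed.
Using 4 time slots: Physics=3, Chemistry=3, Music=2, Statistics=2, Calculus=2, Civics=1, History=2, Algebra=1, Art=4. No two conflicting exams share a time slot.

4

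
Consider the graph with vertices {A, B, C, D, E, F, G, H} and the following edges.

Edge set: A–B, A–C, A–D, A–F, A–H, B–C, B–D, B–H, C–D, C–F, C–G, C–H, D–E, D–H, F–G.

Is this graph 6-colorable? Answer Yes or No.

Yes

The chromatic number is 5. A, B, C, D, H are pairwise adjacent (a clique of size 5), so at least 5 colors are needed.
5 colors suffice: A=3, B=4, C=1, D=2, E=1, F=2, G=3, H=5.
Since 6 ≥ 5, a proper 6-coloring certainly exists.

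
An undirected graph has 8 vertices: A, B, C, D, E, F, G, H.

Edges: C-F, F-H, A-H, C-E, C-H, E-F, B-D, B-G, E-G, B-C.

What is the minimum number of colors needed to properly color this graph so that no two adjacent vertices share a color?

3

C, E, F form a triangle, so at least 3 colors are needed.
3 colors suffice: color 1 → {A, C, D, G}; color 2 → {B, E, H}; color 3 → {F}. Every edge joins two different colors.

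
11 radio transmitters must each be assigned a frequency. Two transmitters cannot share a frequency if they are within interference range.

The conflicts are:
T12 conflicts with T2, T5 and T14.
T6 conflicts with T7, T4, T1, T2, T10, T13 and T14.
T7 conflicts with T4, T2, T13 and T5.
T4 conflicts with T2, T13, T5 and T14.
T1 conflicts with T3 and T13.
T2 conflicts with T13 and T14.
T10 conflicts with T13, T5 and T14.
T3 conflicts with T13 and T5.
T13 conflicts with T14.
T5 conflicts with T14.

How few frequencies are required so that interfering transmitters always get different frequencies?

5

T6, T7, T4, T2, T13 all conflict with each other, so at least 5 frequencies are needed.
5 frequencies suffice: T12=3, T6=3, T7=2, T4=4, T1=2, T2=5, T10=4, T3=3, T13=1, T5=1, T14=2. Every pair that conflicts lands in different frequencies.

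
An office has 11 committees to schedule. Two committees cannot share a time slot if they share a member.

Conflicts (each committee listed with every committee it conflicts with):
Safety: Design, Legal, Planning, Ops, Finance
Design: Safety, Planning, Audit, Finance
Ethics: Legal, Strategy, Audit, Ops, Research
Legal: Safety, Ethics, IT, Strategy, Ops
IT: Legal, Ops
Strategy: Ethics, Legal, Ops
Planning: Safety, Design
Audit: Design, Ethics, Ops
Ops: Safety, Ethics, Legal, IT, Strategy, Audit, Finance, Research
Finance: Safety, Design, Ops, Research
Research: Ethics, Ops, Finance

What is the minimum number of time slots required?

4

Ethics, Legal, Strategy, Ops pairwise conflict, so at least 4 time slots are needed.
Using 4 time slots: Safety=2, Design=1, Ethics=2, Legal=3, IT=2, Strategy=4, Planning=3, Audit=3, Ops=1, Finance=3, Research=4. Each listed conflict is separated.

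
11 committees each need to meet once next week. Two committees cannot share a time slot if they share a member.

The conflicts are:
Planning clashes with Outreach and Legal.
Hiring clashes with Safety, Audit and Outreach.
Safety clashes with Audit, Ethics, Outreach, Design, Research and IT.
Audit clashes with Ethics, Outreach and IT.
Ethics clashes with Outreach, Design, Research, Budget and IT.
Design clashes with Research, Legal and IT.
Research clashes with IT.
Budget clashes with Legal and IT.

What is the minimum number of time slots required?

Safety, Ethics, Design, Research, IT are mutually in conflict, so at least 5 time slots are needed.
5 time slots suffice: Planning=2, Hiring=1, Safety=2, Audit=4, Ethics=1, Outreach=3, Design=4, Research=5, Budget=2, Legal=1, IT=3. Each listed conflict is separated.

5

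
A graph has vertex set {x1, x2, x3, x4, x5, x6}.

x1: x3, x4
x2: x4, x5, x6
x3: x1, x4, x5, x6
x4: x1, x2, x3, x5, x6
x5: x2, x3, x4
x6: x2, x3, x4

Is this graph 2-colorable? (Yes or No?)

No

x3, x4, x6 are pairwise adjacent, so at least 3 colors are needed.
So 2 colors are not enough.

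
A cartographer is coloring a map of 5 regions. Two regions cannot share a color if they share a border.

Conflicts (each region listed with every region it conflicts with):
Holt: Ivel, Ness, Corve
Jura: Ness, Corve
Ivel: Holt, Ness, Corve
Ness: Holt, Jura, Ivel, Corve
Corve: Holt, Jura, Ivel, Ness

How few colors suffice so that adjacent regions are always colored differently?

4

Holt, Ivel, Ness, Corve are mutually in conflict, so at least 4 colors are needed.
4 colors suffice: Holt=3, Jura=3, Ivel=4, Ness=1, Corve=2. Each listed conflict is separated.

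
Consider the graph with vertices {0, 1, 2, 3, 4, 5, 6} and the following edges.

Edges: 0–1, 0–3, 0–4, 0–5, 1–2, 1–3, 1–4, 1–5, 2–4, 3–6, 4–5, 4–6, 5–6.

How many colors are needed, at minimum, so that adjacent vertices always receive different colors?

4

0, 1, 4, 5 are mutually adjacent (a clique of size 4), so at least 4 colors are needed.
4 colors suffice: color a → {3, 4}; color b → {1, 6}; color c → {2, 5}; color d → {0}. Every edge joins two different colors.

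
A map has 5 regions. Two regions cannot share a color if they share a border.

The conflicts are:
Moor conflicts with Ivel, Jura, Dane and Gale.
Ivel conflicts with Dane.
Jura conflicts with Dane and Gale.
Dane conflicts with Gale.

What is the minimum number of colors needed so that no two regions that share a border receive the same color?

Moor, Jura, Dane, Gale pairwise conflict, so at least 4 colors are needed.
4 colors suffice: Moor=2, Ivel=3, Jura=3, Dane=1, Gale=4. Each listed conflict is separated.

4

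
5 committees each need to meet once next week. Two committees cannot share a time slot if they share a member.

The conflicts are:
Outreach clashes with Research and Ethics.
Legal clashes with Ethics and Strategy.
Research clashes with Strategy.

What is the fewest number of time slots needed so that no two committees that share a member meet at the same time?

3

The cycle Research-Strategy-Legal-Ethics-Outreach-Research has odd length 5, so it cannot be 2-colored; at least 3 time slots are needed.
3 time slots suffice: time slot 1 → {Outreach, Legal}; time slot 2 → {Ethics, Strategy}; time slot 3 → {Research}. Each listed conflict is separated.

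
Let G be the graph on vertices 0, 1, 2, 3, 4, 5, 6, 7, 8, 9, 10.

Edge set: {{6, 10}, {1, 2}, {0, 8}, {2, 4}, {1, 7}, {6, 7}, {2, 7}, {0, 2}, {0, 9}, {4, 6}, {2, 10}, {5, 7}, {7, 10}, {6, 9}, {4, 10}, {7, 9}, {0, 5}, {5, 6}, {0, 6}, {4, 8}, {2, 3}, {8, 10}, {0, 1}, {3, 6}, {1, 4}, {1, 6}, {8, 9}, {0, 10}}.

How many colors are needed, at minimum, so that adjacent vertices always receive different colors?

6, 7, 9 form a triangle, so at least 3 colors are needed.
A valid assignment using 3 colors: 0=b, 1=c, 2=a, 3=b, 4=b, 5=c, 6=a, 7=b, 8=a, 9=c, 10=c. Each edge has distinct colors on its endpoints.

3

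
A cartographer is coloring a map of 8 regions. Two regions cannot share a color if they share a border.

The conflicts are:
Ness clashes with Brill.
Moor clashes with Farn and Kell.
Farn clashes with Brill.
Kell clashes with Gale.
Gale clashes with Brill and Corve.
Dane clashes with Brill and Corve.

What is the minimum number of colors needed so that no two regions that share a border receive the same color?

The cycle Gale-Brill-Farn-Moor-Kell-Gale has odd length 5, so it cannot be 2-colored; at least 3 colors are needed.
3 colors suffice: Ness=2, Moor=3, Farn=2, Kell=1, Gale=2, Dane=2, Brill=1, Corve=1. No two conflicting regions share a color.

3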